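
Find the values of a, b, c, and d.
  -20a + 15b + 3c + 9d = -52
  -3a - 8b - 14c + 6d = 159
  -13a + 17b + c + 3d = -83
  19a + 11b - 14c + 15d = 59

a = -1, b = -6, c = -6, d = 4

Row-reduce the augmented matrix:
R1 ← R1 / (-20).
R2 ← R2 + 3·R1.
R3 ← R3 + 13·R1.
R4 ← R4 − 19·R1.
R2 ← R2 / (-41/4).
R1 ← R1 + 3/4·R2.
R3 ← R3 − 29/4·R2.
R4 ← R4 − 101/4·R2.
R3 ← R3 / (-458/41).
R1 ← R1 − 186/205·R3.
R2 ← R2 − 289/205·R3.
R4 ← R4 + 9583/205·R3.
R4 ← R4 / (37977/1145).
R1 ← R1 + 864/1145·R4.
R2 ← R2 + 456/1145·R4.
R3 ← R3 + 9/229·R4.
Reading off the reduced rows gives a = -1, b = -6, c = -6, d = 4.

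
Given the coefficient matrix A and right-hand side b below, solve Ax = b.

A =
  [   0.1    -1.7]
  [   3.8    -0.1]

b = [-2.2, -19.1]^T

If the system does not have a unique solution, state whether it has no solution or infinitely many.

x_1 = -5, x_2 = 1

Row-reduce the augmented matrix:
R1 ← R1 / (1/10).
R2 ← R2 − 19/5·R1.
R2 ← R2 / (129/2).
R1 ← R1 + 17·R2.
Reading off the reduced rows gives x_1 = -5, x_2 = 1.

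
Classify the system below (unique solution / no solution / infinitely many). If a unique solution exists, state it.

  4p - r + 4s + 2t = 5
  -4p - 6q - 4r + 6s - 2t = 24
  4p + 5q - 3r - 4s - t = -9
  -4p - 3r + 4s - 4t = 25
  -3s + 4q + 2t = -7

Row-reduce the augmented matrix:
R1 ← R1 / (4).
R2 ← R2 + 4·R1.
R3 ← R3 − 4·R1.
R4 ← R4 + 4·R1.
R2 ← R2 / (-6).
R3 ← R3 − 5·R2.
R5 ← R5 − 4·R2.
R3 ← R3 / (-37/6).
R1 ← R1 + 1/4·R3.
R2 ← R2 − 5/6·R3.
R4 ← R4 + 4·R3.
R5 ← R5 + 10/3·R3.
R4 ← R4 / (288/37).
R1 ← R1 − 73/74·R4.
R2 ← R2 + 60/37·R4.
R3 ← R3 + 2/37·R4.
R5 ← R5 − 129/37·R4.
R5 ← R5 / (175/48).
R1 ← R1 − 181/288·R5.
R2 ← R2 + 5/12·R5.
R3 ← R3 − 35/72·R5.
R4 ← R4 + 1/144·R5.
Reading off the reduced rows gives p = -3/2, q = 1, r = -1, s = 3, t = -1.

p = -3/2, q = 1, r = -1, s = 3, t = -1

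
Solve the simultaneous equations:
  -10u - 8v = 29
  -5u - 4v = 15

Row-reduce:
R1 ← R1 / (-10).
R2 ← R2 + 5·R1.
Row 2 reduces to 0 = 1/2, a contradiction. The system is inconsistent.

no solution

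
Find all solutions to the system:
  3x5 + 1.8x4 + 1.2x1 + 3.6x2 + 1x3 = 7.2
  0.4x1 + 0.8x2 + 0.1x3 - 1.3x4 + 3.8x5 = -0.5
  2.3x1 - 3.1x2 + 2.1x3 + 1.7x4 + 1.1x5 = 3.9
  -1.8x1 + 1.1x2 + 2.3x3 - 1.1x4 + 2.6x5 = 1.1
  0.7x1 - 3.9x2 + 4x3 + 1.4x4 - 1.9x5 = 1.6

x1 = -1, x2 = 0, x3 = 0, x4 = 3, x5 = 1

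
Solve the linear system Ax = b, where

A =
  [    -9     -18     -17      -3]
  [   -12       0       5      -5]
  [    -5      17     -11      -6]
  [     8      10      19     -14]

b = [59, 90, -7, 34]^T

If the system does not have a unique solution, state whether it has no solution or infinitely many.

x_1 = -5, x_2 = -2, x_3 = 2, x_4 = -4

Row-reduce the augmented matrix:
R1 ← R1 / (-9).
R2 ← R2 + 12·R1.
R3 ← R3 + 5·R1.
R4 ← R4 − 8·R1.
R2 ← R2 / (24).
R1 ← R1 − 2·R2.
R3 ← R3 − 27·R2.
R4 ← R4 + 6·R2.
R3 ← R3 / (-2353/72).
R1 ← R1 + 5/12·R3.
R2 ← R2 − 83/72·R3.
R4 ← R4 − 389/36·R3.
R4 ← R4 / (-42301/2353).
R1 ← R1 − 3230/7059·R4.
R2 ← R2 + 1093/7059·R4.
R3 ← R3 − 231/2353·R4.
Reading off the reduced rows gives x_1 = -5, x_2 = -2, x_3 = 2, x_4 = -4.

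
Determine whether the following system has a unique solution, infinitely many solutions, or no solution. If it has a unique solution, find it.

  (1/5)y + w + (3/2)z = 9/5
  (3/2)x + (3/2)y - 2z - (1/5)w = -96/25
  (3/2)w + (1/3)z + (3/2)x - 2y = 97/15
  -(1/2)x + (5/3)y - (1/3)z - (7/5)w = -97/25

x = 2, y = -2, z = 2, w = -4/5

Row-reduce the augmented matrix:
Swap R1 and R2.
R1 ← R1 / (3/2).
R3 ← R3 − 3/2·R1.
R4 ← R4 + 1/2·R1.
R2 ← R2 / (1/5).
R1 ← R1 − 1·R2.
R3 ← R3 + 7/2·R2.
R4 ← R4 − 13/6·R2.
R3 ← R3 / (343/12).
R1 ← R1 + 53/6·R3.
R2 ← R2 − 15/2·R3.
R4 ← R4 + 69/4·R3.
R4 ← R4 / (-489/686).
R1 ← R1 − 4117/5145·R4.
R2 ← R2 + 13/343·R4.
R3 ← R3 − 1152/1715·R4.
Reading off the reduced rows gives x = 2, y = -2, z = 2, w = -4/5.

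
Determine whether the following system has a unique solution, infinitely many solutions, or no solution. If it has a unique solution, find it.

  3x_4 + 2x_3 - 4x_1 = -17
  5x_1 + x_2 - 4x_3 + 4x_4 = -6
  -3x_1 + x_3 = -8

Row-reduce:
R1 ← R1 / (-4).
R2 ← R2 − 5·R1.
R3 ← R3 + 3·R1.
R3 ← R3 / (-1/2).
R1 ← R1 + 1/2·R3.
R2 ← R2 + 3/2·R3.
Rank is 3 with 4 unknowns, leaving x_4 free.

infinitely many solutions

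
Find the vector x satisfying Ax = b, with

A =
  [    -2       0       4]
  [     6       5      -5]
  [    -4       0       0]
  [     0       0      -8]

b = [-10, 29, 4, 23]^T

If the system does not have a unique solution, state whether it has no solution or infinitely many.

Row-reduce:
R1 ← R1 / (-2).
R2 ← R2 − 6·R1.
R3 ← R3 + 4·R1.
R2 ← R2 / (5).
R3 ← R3 / (-8).
R1 ← R1 + 2·R3.
R2 ← R2 − 7/5·R3.
R4 ← R4 + 8·R3.
Row 4 reduces to 0 = -1, a contradiction. The system is inconsistent.

no solution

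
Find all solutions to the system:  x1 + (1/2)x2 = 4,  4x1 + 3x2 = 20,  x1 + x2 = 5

no solution

Row-reduce:
R2 ← R2 − 4·R1.
R3 ← R3 − 1·R1.
R1 ← R1 − 1/2·R2.
R3 ← R3 − 1/2·R2.
Row 3 reduces to 0 = -1, a contradiction. The system is inconsistent.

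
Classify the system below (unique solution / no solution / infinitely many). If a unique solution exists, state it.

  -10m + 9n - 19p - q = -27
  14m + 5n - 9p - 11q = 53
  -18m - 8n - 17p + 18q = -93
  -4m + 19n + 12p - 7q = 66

m = 5, n = 5, p = 1, q = 3

Row-reduce the augmented matrix:
R1 ← R1 / (-10).
R2 ← R2 − 14·R1.
R3 ← R3 + 18·R1.
R4 ← R4 + 4·R1.
R2 ← R2 / (88/5).
R1 ← R1 + 9/10·R2.
R3 ← R3 + 121/5·R2.
R4 ← R4 − 77/5·R2.
R3 ← R3 / (-127/4).
R1 ← R1 − 7/88·R3.
R2 ← R2 + 89/44·R3.
R4 ← R4 − 203/4·R3.
R4 ← R4 / (1098/127).
R1 ← R1 + 1473/2794·R4.
R2 ← R2 + 1229/1397·R4.
R3 ← R3 + 11/127·R4.
Reading off the reduced rows gives m = 5, n = 5, p = 1, q = 3.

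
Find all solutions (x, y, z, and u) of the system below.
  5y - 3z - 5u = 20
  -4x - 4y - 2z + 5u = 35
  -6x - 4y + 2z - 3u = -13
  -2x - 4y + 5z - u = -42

Row-reduce the augmented matrix:
Swap R1 and R2.
R1 ← R1 / (-4).
R3 ← R3 + 6·R1.
R4 ← R4 + 2·R1.
R2 ← R2 / (5).
R1 ← R1 − 1·R2.
R3 ← R3 − 2·R2.
R4 ← R4 + 2·R2.
R3 ← R3 / (31/5).
R1 ← R1 − 11/10·R3.
R2 ← R2 + 3/5·R3.
R4 ← R4 − 24/5·R3.
R4 ← R4 / (67/62).
R1 ← R1 − 39/31·R4.
R2 ← R2 + 113/62·R4.
R3 ← R3 + 85/62·R4.
Reading off the reduced rows gives x = -6, y = 6, z = -5, u = 5.

x = -6, y = 6, z = -5, u = 5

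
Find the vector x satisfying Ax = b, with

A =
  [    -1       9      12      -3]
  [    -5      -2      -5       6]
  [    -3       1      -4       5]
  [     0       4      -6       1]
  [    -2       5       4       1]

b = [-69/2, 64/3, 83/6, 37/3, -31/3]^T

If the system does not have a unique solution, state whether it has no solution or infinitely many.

x_1 = -3/2, x_2 = -2/3, x_3 = -5/2, x_4 = 0

Row-reduce the augmented matrix:
R1 ← R1 / (-1).
R2 ← R2 + 5·R1.
R3 ← R3 + 3·R1.
R5 ← R5 + 2·R1.
R2 ← R2 / (-47).
R1 ← R1 + 9·R2.
R3 ← R3 + 26·R2.
R4 ← R4 − 4·R2.
R5 ← R5 + 13·R2.
R3 ← R3 / (-190/47).
R1 ← R1 − 21/47·R3.
R2 ← R2 − 65/47·R3.
R4 ← R4 + 542/47·R3.
R5 ← R5 + 95/47·R3.
R4 ← R4 / (-381/95).
R1 ← R1 + 72/95·R4.
R2 ← R2 − 7/19·R4.
R3 ← R3 + 56/95·R4.
R5 reduces to 0 = 0, so the extra equation is consistent.
Reading off the reduced rows gives x_1 = -3/2, x_2 = -2/3, x_3 = -5/2, x_4 = 0.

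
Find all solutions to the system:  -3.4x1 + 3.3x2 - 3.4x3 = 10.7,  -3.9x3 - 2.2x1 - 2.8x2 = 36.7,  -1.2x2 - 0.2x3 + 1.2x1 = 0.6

Row-reduce the augmented matrix:
R1 ← R1 / (-17/5).
R2 ← R2 + 11/5·R1.
R3 ← R3 − 6/5·R1.
R2 ← R2 / (-839/170).
R1 ← R1 + 33/34·R2.
R3 ← R3 + 3/85·R2.
R3 ← R3 / (-5822/4195).
R1 ← R1 − 2239/1678·R3.
R2 ← R2 − 289/839·R3.
Reading off the reduced rows gives x1 = -5, x2 = -5, x3 = -3.

x1 = -5, x2 = -5, x3 = -3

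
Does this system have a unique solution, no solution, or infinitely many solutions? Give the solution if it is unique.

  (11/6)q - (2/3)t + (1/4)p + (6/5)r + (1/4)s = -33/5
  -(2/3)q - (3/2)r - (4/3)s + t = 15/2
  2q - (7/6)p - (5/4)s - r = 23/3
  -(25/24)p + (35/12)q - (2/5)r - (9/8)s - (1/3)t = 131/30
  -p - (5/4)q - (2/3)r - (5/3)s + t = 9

Row-reduce:
R1 ← R1 / (1/4).
R3 ← R3 + 7/6·R1.
R4 ← R4 + 25/24·R1.
R5 ← R5 + 1·R1.
R2 ← R2 / (-2/3).
R1 ← R1 − 22/3·R2.
R3 ← R3 − 95/9·R2.
R4 ← R4 − 95/9·R2.
R5 ← R5 − 73/12·R2.
R3 ← R3 / (-383/20).
R1 ← R1 + 117/10·R3.
R2 ← R2 − 9/4·R3.
R4 ← R4 + 383/20·R3.
R5 ← R5 + 2293/240·R3.
Swap R4 and R5.
R4 ← R4 / (-373793/165456).
R1 ← R1 + 1649/2298·R4.
R2 ← R2 + 751/1532·R4.
R3 ← R3 − 3815/3447·R4.
Rank is 4 with 5 unknowns, leaving t free.

infinitely many solutions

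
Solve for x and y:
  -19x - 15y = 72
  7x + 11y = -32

Row-reduce the augmented matrix:
R1 ← R1 / (-19).
R2 ← R2 − 7·R1.
R2 ← R2 / (104/19).
R1 ← R1 − 15/19·R2.
Reading off the reduced rows gives x = -3, y = -1.

x = -3, y = -1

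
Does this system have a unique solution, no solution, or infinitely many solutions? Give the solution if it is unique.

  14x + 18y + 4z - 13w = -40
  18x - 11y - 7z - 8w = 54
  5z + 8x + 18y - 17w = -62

Row-reduce:
R1 ← R1 / (14).
R2 ← R2 − 18·R1.
R3 ← R3 − 8·R1.
R2 ← R2 / (-239/7).
R1 ← R1 − 9/7·R2.
R3 ← R3 − 54/7·R2.
R3 ← R3 / (-7/239).
R1 ← R1 + 41/239·R3.
R2 ← R2 − 85/239·R3.
Rank is 3 with 4 unknowns, leaving w free.

infinitely many solutions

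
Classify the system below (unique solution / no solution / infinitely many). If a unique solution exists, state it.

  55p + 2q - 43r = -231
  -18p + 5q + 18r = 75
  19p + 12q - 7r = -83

no solution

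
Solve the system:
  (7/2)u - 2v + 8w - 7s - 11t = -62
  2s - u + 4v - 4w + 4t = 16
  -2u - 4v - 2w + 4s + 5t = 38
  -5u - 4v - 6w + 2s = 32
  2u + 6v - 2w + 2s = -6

infinitely many solutions

Row-reduce:
R1 ← R1 / (7/2).
R2 ← R2 + 1·R1.
R3 ← R3 + 2·R1.
R4 ← R4 + 5·R1.
R5 ← R5 − 2·R1.
R2 ← R2 / (24/7).
R1 ← R1 + 4/7·R2.
R3 ← R3 + 36/7·R2.
R4 ← R4 + 48/7·R2.
R5 ← R5 − 50/7·R2.
Swap R3 and R4.
R3 ← R3 / (2).
R1 ← R1 − 2·R3.
R2 ← R2 + 1/2·R3.
R5 ← R5 + 3·R3.
Swap R4 and R5.
R4 ← R4 / (-6).
R1 ← R1 − 6·R4.
R2 ← R2 + 2·R4.
R3 ← R3 + 4·R4.
Rank is 4 with 5 unknowns, leaving t free.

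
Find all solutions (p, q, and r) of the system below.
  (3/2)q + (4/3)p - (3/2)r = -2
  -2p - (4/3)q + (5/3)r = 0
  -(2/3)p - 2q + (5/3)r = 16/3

p = 3, q = -2, r = 2

Row-reduce the augmented matrix:
R1 ← R1 / (4/3).
R2 ← R2 + 2·R1.
R3 ← R3 + 2/3·R1.
R2 ← R2 / (11/12).
R1 ← R1 − 9/8·R2.
R3 ← R3 + 5/4·R2.
R3 ← R3 / (4/33).
R1 ← R1 + 9/22·R3.
R2 ← R2 + 7/11·R3.
Reading off the reduced rows gives p = 3, q = -2, r = 2.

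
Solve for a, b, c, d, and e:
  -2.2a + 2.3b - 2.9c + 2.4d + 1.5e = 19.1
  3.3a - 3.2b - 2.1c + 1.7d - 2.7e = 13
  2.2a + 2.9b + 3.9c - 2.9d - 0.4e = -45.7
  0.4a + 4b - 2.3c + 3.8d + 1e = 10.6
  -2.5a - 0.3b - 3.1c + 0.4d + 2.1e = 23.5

a = -2, b = -5, c = -2, d = 6, e = 4

Row-reduce the augmented matrix:
R1 ← R1 / (-11/5).
R2 ← R2 − 33/10·R1.
R3 ← R3 − 11/5·R1.
R4 ← R4 − 2/5·R1.
R5 ← R5 + 5/2·R1.
R2 ← R2 / (1/4).
R1 ← R1 + 23/22·R2.
R3 ← R3 − 26/5·R2.
R4 ← R4 − 243/55·R2.
R5 ← R5 + 641/220·R2.
R3 ← R3 / (3379/25).
R1 ← R1 + 1411/55·R3.
R2 ← R2 + 129/5·R3.
R4 ← R4 − 61139/550·R3.
R5 ← R5 + 41237/550·R3.
R4 ← R4 / (1225531/743380).
R1 ← R1 − 3963/74338·R4.
R2 ← R2 − 415/6758·R4.
R3 ← R3 + 5537/6758·R4.
R5 ← R5 + 295599/148676·R4.
R5 ← R5 / (10443068/6127655).
R1 ← R1 + 733324/1225531·R5.
R2 ← R2 − 212583/1225531·R5.
R3 ← R3 − 474092/1225531·R5.
R4 ← R4 − 462879/1225531·R5.
Reading off the reduced rows gives a = -2, b = -5, c = -2, d = 6, e = 4.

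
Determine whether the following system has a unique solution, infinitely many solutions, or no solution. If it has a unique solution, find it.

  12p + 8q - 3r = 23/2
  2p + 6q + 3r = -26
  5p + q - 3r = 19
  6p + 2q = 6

Row-reduce:
R1 ← R1 / (12).
R2 ← R2 − 2·R1.
R3 ← R3 − 5·R1.
R4 ← R4 − 6·R1.
R2 ← R2 / (14/3).
R1 ← R1 − 2/3·R2.
R3 ← R3 + 7/3·R2.
R4 ← R4 + 2·R2.
Swap R3 and R4.
R3 ← R3 / (3).
R1 ← R1 + 3/4·R3.
R2 ← R2 − 3/4·R3.
Row 4 reduces to 0 = 1/4, a contradiction. The system is inconsistent.

no solution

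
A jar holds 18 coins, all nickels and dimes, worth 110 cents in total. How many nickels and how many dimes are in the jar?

Let n = nickels, d = dimes.
  d + n = 18
  5n + 10d = 110
Row-reduce the augmented matrix:
R2 ← R2 − 5·R1.
R2 ← R2 / (5).
R1 ← R1 − 1·R2.
Reading off the reduced rows gives n = 14, d = 4.

nickels: 14, dimes: 4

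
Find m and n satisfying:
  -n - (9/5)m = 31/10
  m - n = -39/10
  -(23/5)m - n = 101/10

Row-reduce the augmented matrix:
R1 ← R1 / (-9/5).
R2 ← R2 − 1·R1.
R3 ← R3 + 23/5·R1.
R2 ← R2 / (-14/9).
R1 ← R1 − 5/9·R2.
R3 ← R3 − 14/9·R2.
R3 reduces to 0 = 0, so the extra equation is consistent.
Reading off the reduced rows gives m = -5/2, n = 7/5.

m = -5/2, n = 7/5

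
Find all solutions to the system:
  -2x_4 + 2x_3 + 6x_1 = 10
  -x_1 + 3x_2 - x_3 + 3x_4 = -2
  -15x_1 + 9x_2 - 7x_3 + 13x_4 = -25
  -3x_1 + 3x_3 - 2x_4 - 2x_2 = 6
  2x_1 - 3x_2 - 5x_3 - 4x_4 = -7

no solution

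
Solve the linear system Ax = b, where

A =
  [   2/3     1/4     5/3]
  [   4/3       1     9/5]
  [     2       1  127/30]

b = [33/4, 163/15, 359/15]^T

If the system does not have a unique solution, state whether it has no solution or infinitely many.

Row-reduce:
R1 ← R1 / (2/3).
R2 ← R2 − 4/3·R1.
R3 ← R3 − 2·R1.
R2 ← R2 / (1/2).
R1 ← R1 − 3/8·R2.
R3 ← R3 − 1/4·R2.
Row 3 reduces to 0 = 2, a contradiction. The system is inconsistent.

no solution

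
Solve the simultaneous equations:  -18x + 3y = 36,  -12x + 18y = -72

x = -3, y = -6

Row-reduce the augmented matrix:
R1 ← R1 / (-18).
R2 ← R2 + 12·R1.
R2 ← R2 / (16).
R1 ← R1 + 1/6·R2.
Reading off the reduced rows gives x = -3, y = -6.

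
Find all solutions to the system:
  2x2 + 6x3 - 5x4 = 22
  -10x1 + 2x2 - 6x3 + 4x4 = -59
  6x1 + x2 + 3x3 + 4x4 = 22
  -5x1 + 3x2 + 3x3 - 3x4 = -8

no solution

Row-reduce:
Swap R1 and R2.
R1 ← R1 / (-10).
R3 ← R3 − 6·R1.
R4 ← R4 + 5·R1.
R2 ← R2 / (2).
R1 ← R1 + 1/5·R2.
R3 ← R3 − 11/5·R2.
R4 ← R4 − 2·R2.
R3 ← R3 / (-36/5).
R1 ← R1 − 6/5·R3.
R2 ← R2 − 3·R3.
Row 4 reduces to 0 = -1/2, a contradiction. The system is inconsistent.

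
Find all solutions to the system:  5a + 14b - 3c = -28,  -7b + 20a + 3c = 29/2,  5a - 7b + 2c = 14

no solution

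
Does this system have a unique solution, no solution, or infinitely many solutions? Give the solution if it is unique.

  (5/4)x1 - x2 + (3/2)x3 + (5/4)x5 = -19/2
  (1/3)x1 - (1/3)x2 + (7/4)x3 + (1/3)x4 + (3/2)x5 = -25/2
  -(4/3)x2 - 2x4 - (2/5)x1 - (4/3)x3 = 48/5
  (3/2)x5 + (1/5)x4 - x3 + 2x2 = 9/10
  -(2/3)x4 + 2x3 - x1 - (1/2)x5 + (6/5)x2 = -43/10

x1 = 1, x2 = 1, x3 = -4, x4 = -3, x5 = -3

Row-reduce the augmented matrix:
R1 ← R1 / (5/4).
R2 ← R2 − 1/3·R1.
R3 ← R3 + 2/5·R1.
R5 ← R5 + 1·R1.
R2 ← R2 / (-1/15).
R1 ← R1 + 4/5·R2.
R3 ← R3 + 124/75·R2.
R4 ← R4 − 2·R2.
R5 ← R5 − 2/5·R2.
R3 ← R3 / (-103/3).
R1 ← R1 + 15·R3.
R2 ← R2 + 81/4·R3.
R4 ← R4 − 79/2·R3.
R5 ← R5 − 113/10·R3.
R4 ← R4 / (-166/103).
R1 ← R1 − 50/103·R4.
R2 ← R2 − 1087/1030·R4.
R3 ← R3 − 154/515·R4.
R5 ← R5 + 15803/7725·R4.
R5 ← R5 / (-271951/41500).
R1 ← R1 − 95/166·R5.
R2 ← R2 − 28787/16600·R5.
R3 ← R3 − 6277/4150·R5.
R4 ← R4 + 3783/1660·R5.
Reading off the reduced rows gives x1 = 1, x2 = 1, x3 = -4, x4 = -3, x5 = -3.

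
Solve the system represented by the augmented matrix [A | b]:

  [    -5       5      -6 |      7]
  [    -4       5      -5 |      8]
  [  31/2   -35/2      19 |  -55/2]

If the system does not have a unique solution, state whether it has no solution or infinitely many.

Row-reduce:
R1 ← R1 / (-5).
R2 ← R2 + 4·R1.
R3 ← R3 − 31/2·R1.
R1 ← R1 + 1·R2.
R3 ← R3 + 2·R2.
Row 3 reduces to 0 = -1, a contradiction. The system is inconsistent.

no solution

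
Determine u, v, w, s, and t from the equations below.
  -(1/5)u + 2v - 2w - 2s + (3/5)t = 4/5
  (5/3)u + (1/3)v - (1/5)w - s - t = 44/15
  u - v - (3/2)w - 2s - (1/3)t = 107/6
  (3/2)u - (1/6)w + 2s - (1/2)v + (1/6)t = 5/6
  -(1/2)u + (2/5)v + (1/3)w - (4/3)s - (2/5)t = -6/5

u = 2, v = -6, w = -3, s = -3, t = 2

Row-reduce the augmented matrix:
R1 ← R1 / (-1/5).
R2 ← R2 − 5/3·R1.
R3 ← R3 − 1·R1.
R4 ← R4 − 3/2·R1.
R5 ← R5 + 1/2·R1.
R2 ← R2 / (17).
R1 ← R1 + 10·R2.
R3 ← R3 − 9·R2.
R4 ← R4 − 29/2·R2.
R5 ← R5 + 23/5·R2.
R3 ← R3 / (-437/170).
R1 ← R1 − 4/51·R3.
R2 ← R2 + 253/255·R3.
R4 ← R4 + 199/255·R3.
R5 ← R5 − 327/425·R3.
R4 ← R4 / (7531/2622).
R1 ← R1 + 620/1311·R4.
R2 ← R2 + 1/57·R4.
R3 ← R3 − 450/437·R4.
R5 ← R5 + 12494/6555·R4.
R5 ← R5 / (9331/135558).
R1 ← R1 + 30577/67779·R5.
R2 ← R2 − 2036/67779·R5.
R3 ← R3 + 13640/22593·R5.
R4 ← R4 − 8560/22593·R5.
Reading off the reduced rows gives u = 2, v = -6, w = -3, s = -3, t = 2.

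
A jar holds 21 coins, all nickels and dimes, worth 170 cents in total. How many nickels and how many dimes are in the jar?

nickels: 8, dimes: 13

Let n = nickels, d = dimes.
  n + d = 21
  10d + 5n = 170
Row-reduce the augmented matrix:
R2 ← R2 − 5·R1.
R2 ← R2 / (5).
R1 ← R1 − 1·R2.
Reading off the reduced rows gives n = 8, d = 13.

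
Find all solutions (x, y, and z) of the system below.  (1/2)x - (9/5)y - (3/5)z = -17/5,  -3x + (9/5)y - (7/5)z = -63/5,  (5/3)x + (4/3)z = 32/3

infinitely many solutions

Row-reduce:
R1 ← R1 / (1/2).
R2 ← R2 + 3·R1.
R3 ← R3 − 5/3·R1.
R2 ← R2 / (-9).
R1 ← R1 + 18/5·R2.
R3 ← R3 − 6·R2.
Rank is 2 with 3 unknowns, leaving z free.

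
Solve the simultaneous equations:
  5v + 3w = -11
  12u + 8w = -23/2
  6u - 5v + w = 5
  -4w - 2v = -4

no solution

Row-reduce:
Swap R1 and R2.
R1 ← R1 / (12).
R3 ← R3 − 6·R1.
R2 ← R2 / (5).
R3 ← R3 + 5·R2.
R4 ← R4 + 2·R2.
Swap R3 and R4.
R3 ← R3 / (-14/5).
R1 ← R1 − 2/3·R3.
R2 ← R2 − 3/5·R3.
Row 4 reduces to 0 = -1/4, a contradiction. The system is inconsistent.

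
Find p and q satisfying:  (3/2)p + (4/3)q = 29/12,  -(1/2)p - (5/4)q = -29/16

p = 1/2, q = 5/4

Row-reduce the augmented matrix:
R1 ← R1 / (3/2).
R2 ← R2 + 1/2·R1.
R2 ← R2 / (-29/36).
R1 ← R1 − 8/9·R2.
Reading off the reduced rows gives p = 1/2, q = 5/4.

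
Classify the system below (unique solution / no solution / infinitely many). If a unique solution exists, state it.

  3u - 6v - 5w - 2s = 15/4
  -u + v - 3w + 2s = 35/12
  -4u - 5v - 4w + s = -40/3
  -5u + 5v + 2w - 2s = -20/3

Row-reduce the augmented matrix:
R1 ← R1 / (3).
R2 ← R2 + 1·R1.
R3 ← R3 + 4·R1.
R4 ← R4 + 5·R1.
R2 ← R2 / (-1).
R1 ← R1 + 2·R2.
R3 ← R3 + 13·R2.
R4 ← R4 + 5·R2.
R3 ← R3 / (50).
R1 ← R1 − 23/3·R3.
R2 ← R2 − 14/3·R3.
R4 ← R4 − 17·R3.
R4 ← R4 / (-277/50).
R1 ← R1 + 21/50·R4.
R2 ← R2 − 11/25·R4.
R3 ← R3 + 19/50·R4.
Reading off the reduced rows gives u = 5/2, v = 5/3, w = -5/4, s = 0.

u = 5/2, v = 5/3, w = -5/4, s = 0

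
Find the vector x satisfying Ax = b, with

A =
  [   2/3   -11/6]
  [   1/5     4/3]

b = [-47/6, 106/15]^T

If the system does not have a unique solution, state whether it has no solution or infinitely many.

x_1 = 2, x_2 = 5

Row-reduce the augmented matrix:
R1 ← R1 / (2/3).
R2 ← R2 − 1/5·R1.
R2 ← R2 / (113/60).
R1 ← R1 + 11/4·R2.
Reading off the reduced rows gives x_1 = 2, x_2 = 5.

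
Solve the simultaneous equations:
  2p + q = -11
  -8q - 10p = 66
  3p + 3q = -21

Row-reduce:
R1 ← R1 / (2).
R2 ← R2 + 10·R1.
R3 ← R3 − 3·R1.
R2 ← R2 / (-3).
R1 ← R1 − 1/2·R2.
R3 ← R3 − 3/2·R2.
Row 3 reduces to 0 = 1, a contradiction. The system is inconsistent.

no solution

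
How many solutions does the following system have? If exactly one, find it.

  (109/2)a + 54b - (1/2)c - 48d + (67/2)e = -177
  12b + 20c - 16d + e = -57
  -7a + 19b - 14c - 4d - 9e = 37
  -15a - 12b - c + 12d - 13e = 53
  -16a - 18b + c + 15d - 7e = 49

Row-reduce:
R1 ← R1 / (109/2).
R3 ← R3 + 7·R1.
R4 ← R4 + 15·R1.
R5 ← R5 + 16·R1.
R2 ← R2 / (12).
R1 ← R1 − 108/109·R2.
R3 ← R3 − 2827/109·R2.
R4 ← R4 − 312/109·R2.
R5 ← R5 + 234/109·R2.
R3 ← R3 / (-18734/327).
R1 ← R1 + 181/109·R3.
R2 ← R2 − 5/3·R3.
R4 ← R4 + 644/109·R3.
R5 ← R5 − 483/109·R3.
R4 ← R4 / (820/9367).
R1 ← R1 + 2504/9367·R4.
R2 ← R2 + 5836/9367·R4.
R3 ← R3 + 3992/9367·R4.
R5 ← R5 + 615/9367·R4.
Row 5 reduces to 0 = 1/4, a contradiction. The system is inconsistent.

no solution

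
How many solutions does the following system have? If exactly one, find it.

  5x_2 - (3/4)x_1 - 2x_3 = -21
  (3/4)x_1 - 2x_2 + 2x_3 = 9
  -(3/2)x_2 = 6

Row-reduce:
R1 ← R1 / (-3/4).
R2 ← R2 − 3/4·R1.
R2 ← R2 / (3).
R1 ← R1 + 20/3·R2.
R3 ← R3 + 3/2·R2.
Rank is 2 with 3 unknowns, leaving x_3 free.

infinitely many solutions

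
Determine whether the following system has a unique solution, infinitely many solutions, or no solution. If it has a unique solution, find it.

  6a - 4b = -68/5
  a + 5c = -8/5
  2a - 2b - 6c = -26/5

a = -8/5, b = 1, c = 0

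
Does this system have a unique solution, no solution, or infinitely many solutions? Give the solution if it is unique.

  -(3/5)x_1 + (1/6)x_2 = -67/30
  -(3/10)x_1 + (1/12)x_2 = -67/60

infinitely many solutions

Row-reduce:
R1 ← R1 / (-3/5).
R2 ← R2 + 3/10·R1.
Rank is 1 with 2 unknowns, leaving x_2 free.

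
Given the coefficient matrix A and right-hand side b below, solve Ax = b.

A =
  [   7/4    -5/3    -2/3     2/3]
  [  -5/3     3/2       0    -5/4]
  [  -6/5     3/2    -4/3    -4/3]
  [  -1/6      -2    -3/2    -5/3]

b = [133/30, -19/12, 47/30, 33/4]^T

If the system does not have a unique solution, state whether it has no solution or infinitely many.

x_1 = 2, x_2 = -1, x_3 = -3/2, x_4 = -13/5

Row-reduce the augmented matrix:
R1 ← R1 / (7/4).
R2 ← R2 + 5/3·R1.
R3 ← R3 + 6/5·R1.
R4 ← R4 + 1/6·R1.
R2 ← R2 / (-11/126).
R1 ← R1 + 20/21·R2.
R3 ← R3 − 5/14·R2.
R4 ← R4 + 136/63·R2.
R3 ← R3 / (-724/165).
R1 ← R1 − 72/11·R3.
R2 ← R2 − 80/11·R3.
R4 ← R4 − 311/22·R3.
R4 ← R4 / (46511/17376).
R1 ← R1 − 735/362·R4.
R2 ← R2 − 515/362·R4.
R3 ← R3 − 2239/2896·R4.
Reading off the reduced rows gives x_1 = 2, x_2 = -1, x_3 = -3/2, x_4 = -13/5.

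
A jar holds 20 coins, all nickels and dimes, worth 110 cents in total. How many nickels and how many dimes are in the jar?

nickels: 18, dimes: 2

Let n = nickels, d = dimes.
  n + d = 20
  5n + 10d = 110
From equation 1: n = 20 − d.
Substitute into equation 2 and solve: d = 2.
Then n = 18.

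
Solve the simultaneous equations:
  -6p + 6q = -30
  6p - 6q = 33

no solution

Row-reduce:
R1 ← R1 / (-6).
R2 ← R2 − 6·R1.
Row 2 reduces to 0 = 3, a contradiction. The system is inconsistent.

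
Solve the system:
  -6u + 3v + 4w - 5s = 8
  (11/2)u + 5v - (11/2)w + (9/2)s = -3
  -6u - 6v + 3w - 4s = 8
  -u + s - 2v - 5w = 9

no solution

Row-reduce:
R1 ← R1 / (-6).
R2 ← R2 − 11/2·R1.
R3 ← R3 + 6·R1.
R4 ← R4 + 1·R1.
R2 ← R2 / (31/4).
R1 ← R1 + 1/2·R2.
R3 ← R3 + 9·R2.
R4 ← R4 + 5/2·R2.
R3 ← R3 / (-97/31).
R1 ← R1 + 73/93·R3.
R2 ← R2 + 22/93·R3.
R4 ← R4 + 194/31·R3.
Row 4 reduces to 0 = -1, a contradiction. The system is inconsistent.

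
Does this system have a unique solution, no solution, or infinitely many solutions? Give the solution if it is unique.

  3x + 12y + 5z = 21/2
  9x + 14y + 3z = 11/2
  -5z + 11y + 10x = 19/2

Row-reduce the augmented matrix:
R1 ← R1 / (3).
R2 ← R2 − 9·R1.
R3 ← R3 − 10·R1.
R2 ← R2 / (-22).
R1 ← R1 − 4·R2.
R3 ← R3 + 29·R2.
R3 ← R3 / (-193/33).
R1 ← R1 + 17/33·R3.
R2 ← R2 − 6/11·R3.
Reading off the reduced rows gives x = -2, y = 2, z = -3/2.

x = -2, y = 2, z = -3/2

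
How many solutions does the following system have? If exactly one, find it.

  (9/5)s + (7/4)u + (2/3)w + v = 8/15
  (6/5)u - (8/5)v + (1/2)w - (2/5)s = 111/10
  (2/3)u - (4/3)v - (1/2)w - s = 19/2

infinitely many solutions

Row-reduce:
R1 ← R1 / (7/4).
R2 ← R2 − 6/5·R1.
R3 ← R3 − 2/3·R1.
R2 ← R2 / (-16/7).
R1 ← R1 − 4/7·R2.
R3 ← R3 + 12/7·R2.
R3 ← R3 / (-283/360).
R1 ← R1 − 47/120·R3.
R2 ← R2 + 3/160·R3.
Rank is 3 with 4 unknowns, leaving s free.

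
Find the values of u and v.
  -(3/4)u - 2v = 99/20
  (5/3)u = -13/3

u = -13/5, v = -3/2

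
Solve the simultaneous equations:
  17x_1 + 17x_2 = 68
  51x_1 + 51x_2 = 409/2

Row-reduce:
R1 ← R1 / (17).
R2 ← R2 − 51·R1.
Row 2 reduces to 0 = 1/2, a contradiction. The system is inconsistent.

no solution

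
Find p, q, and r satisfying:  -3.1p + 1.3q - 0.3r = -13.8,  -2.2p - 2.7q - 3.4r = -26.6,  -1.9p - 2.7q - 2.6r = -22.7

p = 5, q = 2, r = 3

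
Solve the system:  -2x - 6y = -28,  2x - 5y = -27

Row-reduce the augmented matrix:
R1 ← R1 / (-2).
R2 ← R2 − 2·R1.
R2 ← R2 / (-11).
R1 ← R1 − 3·R2.
Reading off the reduced rows gives x = -1, y = 5.

x = -1, y = 5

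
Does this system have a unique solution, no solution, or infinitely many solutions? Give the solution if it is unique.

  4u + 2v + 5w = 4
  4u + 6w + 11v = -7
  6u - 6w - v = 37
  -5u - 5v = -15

Row-reduce the augmented matrix:
R1 ← R1 / (4).
R2 ← R2 − 4·R1.
R3 ← R3 − 6·R1.
R4 ← R4 + 5·R1.
R2 ← R2 / (9).
R1 ← R1 − 1/2·R2.
R3 ← R3 + 4·R2.
R4 ← R4 + 5/2·R2.
R3 ← R3 / (-235/18).
R1 ← R1 − 43/36·R3.
R2 ← R2 − 1/9·R3.
R4 ← R4 − 235/36·R3.
R4 reduces to 0 = 0, so the extra equation is consistent.
Reading off the reduced rows gives u = 4, v = -1, w = -2.

u = 4, v = -1, w = -2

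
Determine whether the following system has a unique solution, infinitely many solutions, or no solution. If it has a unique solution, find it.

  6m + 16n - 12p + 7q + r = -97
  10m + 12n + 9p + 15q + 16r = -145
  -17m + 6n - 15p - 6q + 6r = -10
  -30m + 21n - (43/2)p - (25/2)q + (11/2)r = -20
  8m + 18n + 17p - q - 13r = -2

Row-reduce:
R1 ← R1 / (6).
R2 ← R2 − 10·R1.
R3 ← R3 + 17·R1.
R4 ← R4 + 30·R1.
R5 ← R5 − 8·R1.
R2 ← R2 / (-44/3).
R1 ← R1 − 8/3·R2.
R3 ← R3 − 154/3·R2.
R4 ← R4 − 101·R2.
R5 ← R5 + 10/3·R2.
R3 ← R3 / (105/2).
R1 ← R1 − 36/11·R3.
R2 ← R2 + 87/44·R3.
R4 ← R4 − 5201/44·R3.
R5 ← R5 − 581/22·R3.
R4 ← R4 / (-2631/220).
R1 ← R1 − 141/770·R4.
R2 ← R2 − 1129/1540·R4.
R3 ← R3 − 17/35·R4.
R5 ← R5 + 2631/110·R4.
Row 5 reduces to 0 = -2, a contradiction. The system is inconsistent.

no solution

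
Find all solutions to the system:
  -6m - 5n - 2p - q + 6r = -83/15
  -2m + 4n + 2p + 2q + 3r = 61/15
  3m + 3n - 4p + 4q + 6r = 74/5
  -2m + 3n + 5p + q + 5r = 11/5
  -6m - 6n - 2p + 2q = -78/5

Row-reduce the augmented matrix:
R1 ← R1 / (-6).
R2 ← R2 + 2·R1.
R3 ← R3 − 3·R1.
R4 ← R4 + 2·R1.
R5 ← R5 + 6·R1.
R2 ← R2 / (17/3).
R1 ← R1 − 5/6·R2.
R3 ← R3 − 1/2·R2.
R4 ← R4 − 14/3·R2.
R5 ← R5 + 1·R2.
R3 ← R3 / (-89/17).
R1 ← R1 + 1/17·R3.
R2 ← R2 − 8/17·R3.
R4 ← R4 − 59/17·R3.
R5 ← R5 − 8/17·R3.
R4 ← R4 / (142/89).
R1 ← R1 + 19/89·R4.
R2 ← R2 − 63/89·R4.
R3 ← R3 + 56/89·R4.
R5 ← R5 − 330/89·R4.
R5 ← R5 / (-3381/142).
R1 ← R1 + 47/284·R5.
R2 ← R2 + 741/284·R5.
R3 ← R3 − 211/142·R5.
R4 ← R4 − 1439/284·R5.
Reading off the reduced rows gives m = 1, n = 5/3, p = -1, q = -4/5, r = 1.

m = 1, n = 5/3, p = -1, q = -4/5, r = 1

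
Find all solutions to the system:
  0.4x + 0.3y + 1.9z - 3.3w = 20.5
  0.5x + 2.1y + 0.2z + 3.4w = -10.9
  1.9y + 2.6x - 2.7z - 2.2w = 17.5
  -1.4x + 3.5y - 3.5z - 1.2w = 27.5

Row-reduce the augmented matrix:
R1 ← R1 / (2/5).
R2 ← R2 − 1/2·R1.
R3 ← R3 − 13/5·R1.
R4 ← R4 + 7/5·R1.
R2 ← R2 / (69/40).
R1 ← R1 − 3/4·R2.
R3 ← R3 + 1/20·R2.
R4 ← R4 − 91/20·R2.
R3 ← R3 / (-1738/115).
R1 ← R1 − 131/23·R3.
R2 ← R2 + 29/23·R3.
R4 ← R4 − 1022/115·R3.
R4 ← R4 / (-275699/13035).
R1 ← R1 + 43639/10428·R4.
R2 ← R2 − 28553/10428·R4.
R3 ← R3 + 13433/10428·R4.
Reading off the reduced rows gives x = -2, y = 5, z = 0, w = -6.

x = -2, y = 5, z = 0, w = -6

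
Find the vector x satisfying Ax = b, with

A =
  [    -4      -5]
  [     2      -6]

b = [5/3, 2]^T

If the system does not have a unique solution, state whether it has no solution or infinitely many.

x_1 = 0, x_2 = -1/3

Row-reduce the augmented matrix:
R1 ← R1 / (-4).
R2 ← R2 − 2·R1.
R2 ← R2 / (-17/2).
R1 ← R1 − 5/4·R2.
Reading off the reduced rows gives x_1 = 0, x_2 = -1/3.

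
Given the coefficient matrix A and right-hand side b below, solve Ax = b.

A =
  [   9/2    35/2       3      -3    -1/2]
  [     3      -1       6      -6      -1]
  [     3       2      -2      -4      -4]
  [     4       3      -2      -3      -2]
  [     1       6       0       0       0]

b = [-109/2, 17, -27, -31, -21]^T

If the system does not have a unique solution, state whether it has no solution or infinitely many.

Row-reduce:
R1 ← R1 / (9/2).
R2 ← R2 − 3·R1.
R3 ← R3 − 3·R1.
R4 ← R4 − 4·R1.
R5 ← R5 − 1·R1.
R2 ← R2 / (-38/3).
R1 ← R1 − 35/9·R2.
R3 ← R3 + 29/3·R2.
R4 ← R4 + 113/9·R2.
R5 ← R5 − 19/9·R2.
R3 ← R3 / (-134/19).
R1 ← R1 − 36/19·R3.
R2 ← R2 + 6/19·R3.
R4 ← R4 + 164/19·R3.
R4 ← R4 / (157/67).
R1 ← R1 + 108/67·R4.
R2 ← R2 − 18/67·R4.
R3 ← R3 + 10/67·R4.
Rank is 4 with 5 unknowns, leaving x_5 free.

infinitely many solutions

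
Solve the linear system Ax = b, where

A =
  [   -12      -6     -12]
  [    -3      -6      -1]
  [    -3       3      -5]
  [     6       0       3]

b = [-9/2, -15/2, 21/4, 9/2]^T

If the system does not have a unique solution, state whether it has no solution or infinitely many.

x_1 = 3/2, x_2 = 3/4, x_3 = -3/2

Row-reduce the augmented matrix:
R1 ← R1 / (-12).
R2 ← R2 + 3·R1.
R3 ← R3 + 3·R1.
R4 ← R4 − 6·R1.
R2 ← R2 / (-9/2).
R1 ← R1 − 1/2·R2.
R3 ← R3 − 9/2·R2.
R4 ← R4 + 3·R2.
Swap R3 and R4.
R3 ← R3 / (-13/3).
R1 ← R1 − 11/9·R3.
R2 ← R2 + 4/9·R3.
R4 reduces to 0 = 0, so the extra equation is consistent.
Reading off the reduced rows gives x_1 = 3/2, x_2 = 3/4, x_3 = -3/2.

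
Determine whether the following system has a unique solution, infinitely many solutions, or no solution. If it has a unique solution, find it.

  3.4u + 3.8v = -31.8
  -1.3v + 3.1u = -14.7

Row-reduce the augmented matrix:
R1 ← R1 / (17/5).
R2 ← R2 − 31/10·R1.
R2 ← R2 / (-81/17).
R1 ← R1 − 19/17·R2.
Reading off the reduced rows gives u = -6, v = -3.

u = -6, v = -3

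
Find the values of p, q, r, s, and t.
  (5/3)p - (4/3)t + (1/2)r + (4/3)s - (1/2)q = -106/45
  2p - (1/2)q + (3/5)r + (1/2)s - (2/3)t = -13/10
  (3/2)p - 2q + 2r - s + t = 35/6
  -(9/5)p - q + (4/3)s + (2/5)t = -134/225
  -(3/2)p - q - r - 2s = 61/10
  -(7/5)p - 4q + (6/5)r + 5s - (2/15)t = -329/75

Row-reduce the augmented matrix:
R1 ← R1 / (5/3).
R2 ← R2 − 2·R1.
R3 ← R3 − 3/2·R1.
R4 ← R4 + 9/5·R1.
R5 ← R5 + 3/2·R1.
R6 ← R6 + 7/5·R1.
R2 ← R2 / (1/10).
R1 ← R1 + 3/10·R2.
R3 ← R3 + 31/20·R2.
R4 ← R4 + 77/50·R2.
R5 ← R5 + 29/20·R2.
R6 ← R6 + 221/50·R2.
R3 ← R3 / (31/20).
R1 ← R1 − 3/10·R3.
R4 ← R4 − 27/50·R3.
R5 ← R5 + 11/20·R3.
R6 ← R6 − 81/50·R3.
R4 ← R4 / (-3469/465).
R1 ← R1 − 38/31·R4.
R2 ← R2 + 11·R4.
R3 ← R3 + 385/31·R4.
R5 ← R5 + 731/31·R4.
R6 ← R6 + 3469/155·R4.
R5 ← R5 / (-57697/10407).
R1 ← R1 − 38/3469·R5.
R2 ← R2 + 18368/10407·R5.
R3 ← R3 + 18500/10407·R5.
R4 ← R4 + 3500/3469·R5.
R6 reduces to 0 = 0, so the extra equation is consistent.
Reading off the reduced rows gives p = -7/5, q = -1, r = 7/3, s = -8/3, t = -7/5.

p = -7/5, q = -1, r = 7/3, s = -8/3, t = -7/5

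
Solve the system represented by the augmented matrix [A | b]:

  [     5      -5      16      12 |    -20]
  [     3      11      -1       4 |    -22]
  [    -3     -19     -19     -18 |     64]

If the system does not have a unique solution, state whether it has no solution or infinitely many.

Row-reduce:
R1 ← R1 / (5).
R2 ← R2 − 3·R1.
R3 ← R3 + 3·R1.
R2 ← R2 / (14).
R1 ← R1 + 1·R2.
R3 ← R3 + 22·R2.
R3 ← R3 / (-912/35).
R1 ← R1 − 171/70·R3.
R2 ← R2 + 53/70·R3.
Rank is 3 with 4 unknowns, leaving x_4 free.

infinitely many solutions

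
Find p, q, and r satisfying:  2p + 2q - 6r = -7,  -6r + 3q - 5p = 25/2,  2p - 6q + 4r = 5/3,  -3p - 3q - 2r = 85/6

Row-reduce the augmented matrix:
R1 ← R1 / (2).
R2 ← R2 + 5·R1.
R3 ← R3 − 2·R1.
R4 ← R4 + 3·R1.
R2 ← R2 / (8).
R1 ← R1 − 1·R2.
R3 ← R3 + 8·R2.
R3 ← R3 / (-11).
R1 ← R1 + 3/8·R3.
R2 ← R2 + 21/8·R3.
R4 ← R4 + 11·R3.
R4 reduces to 0 = 0, so the extra equation is consistent.
Reading off the reduced rows gives p = -3, q = -3/2, r = -1/3.

p = -3, q = -3/2, r = -1/3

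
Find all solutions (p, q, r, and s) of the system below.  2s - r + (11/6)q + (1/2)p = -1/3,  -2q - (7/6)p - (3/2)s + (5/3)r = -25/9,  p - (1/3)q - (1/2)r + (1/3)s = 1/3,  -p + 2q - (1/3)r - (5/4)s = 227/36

p = 3, q = 3, r = 4/3, s = -3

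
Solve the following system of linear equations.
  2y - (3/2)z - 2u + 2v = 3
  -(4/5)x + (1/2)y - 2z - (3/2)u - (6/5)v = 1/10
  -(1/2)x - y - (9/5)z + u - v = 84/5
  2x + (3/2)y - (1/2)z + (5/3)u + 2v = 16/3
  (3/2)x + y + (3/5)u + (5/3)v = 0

Row-reduce the augmented matrix:
Swap R1 and R2.
R1 ← R1 / (-4/5).
R3 ← R3 + 1/2·R1.
R4 ← R4 − 2·R1.
R5 ← R5 − 3/2·R1.
R2 ← R2 / (2).
R1 ← R1 + 5/8·R2.
R3 ← R3 + 21/16·R2.
R4 ← R4 − 11/4·R2.
R5 ← R5 − 31/16·R2.
R3 ← R3 / (-491/320).
R1 ← R1 − 65/32·R3.
R2 ← R2 + 3/4·R3.
R4 ← R4 + 55/16·R3.
R5 ← R5 + 147/64·R3.
R4 ← R4 / (-2161/2946).
R1 ← R1 − 1020/491·R4.
R2 ← R2 + 641/491·R4.
R3 ← R3 + 200/491·R4.
R5 ← R5 + 2972/2455·R4.
R5 ← R5 / (38936/6483).
R1 ← R1 + 29886/2161·R5.
R2 ← R2 − 24616/2161·R5.
R3 ← R3 − 5860/2161·R5.
R4 ← R4 − 18060/2161·R5.
Reading off the reduced rows gives x = -6, y = -4, z = -6, u = 5, v = 6.

x = -6, y = -4, z = -6, u = 5, v = 6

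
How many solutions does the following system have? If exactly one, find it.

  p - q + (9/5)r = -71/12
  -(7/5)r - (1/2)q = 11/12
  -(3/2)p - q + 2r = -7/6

p = -2, q = 5/3, r = -5/4

Row-reduce the augmented matrix:
R3 ← R3 + 3/2·R1.
R2 ← R2 / (-1/2).
R1 ← R1 + 1·R2.
R3 ← R3 + 5/2·R2.
R3 ← R3 / (117/10).
R1 ← R1 − 23/5·R3.
R2 ← R2 − 14/5·R3.
Reading off the reduced rows gives p = -2, q = 5/3, r = -5/4.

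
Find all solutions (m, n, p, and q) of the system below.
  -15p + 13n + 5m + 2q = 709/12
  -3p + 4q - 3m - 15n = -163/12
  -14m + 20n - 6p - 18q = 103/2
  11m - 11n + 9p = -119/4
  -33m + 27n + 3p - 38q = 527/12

m = 3/4, n = 1, p = -3, q = -4/3

Row-reduce the augmented matrix:
R1 ← R1 / (5).
R2 ← R2 + 3·R1.
R3 ← R3 + 14·R1.
R4 ← R4 − 11·R1.
R5 ← R5 + 33·R1.
R2 ← R2 / (-36/5).
R1 ← R1 − 13/5·R2.
R3 ← R3 − 282/5·R2.
R4 ← R4 + 198/5·R2.
R5 ← R5 − 564/5·R2.
R3 ← R3 / (-142).
R1 ← R1 + 22/3·R3.
R2 ← R2 − 5/3·R3.
R4 ← R4 − 108·R3.
R5 ← R5 + 284·R3.
R4 ← R4 / (-813/71).
R1 ← R1 − 347/426·R4.
R2 ← R2 + 83/213·R4.
R3 ← R3 + 85/426·R4.
R5 reduces to 0 = 0, so the extra equation is consistent.
Reading off the reduced rows gives m = 3/4, n = 1, p = -3, q = -4/3.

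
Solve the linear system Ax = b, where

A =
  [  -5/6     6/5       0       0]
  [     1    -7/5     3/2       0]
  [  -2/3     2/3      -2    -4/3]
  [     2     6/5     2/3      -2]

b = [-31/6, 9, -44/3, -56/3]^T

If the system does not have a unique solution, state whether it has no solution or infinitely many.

Row-reduce the augmented matrix:
R1 ← R1 / (-5/6).
R2 ← R2 − 1·R1.
R3 ← R3 + 2/3·R1.
R4 ← R4 − 2·R1.
R2 ← R2 / (1/25).
R1 ← R1 + 36/25·R2.
R3 ← R3 + 22/75·R2.
R4 ← R4 − 102/25·R2.
R3 ← R3 / (9).
R1 ← R1 − 54·R3.
R2 ← R2 − 75/2·R3.
R4 ← R4 + 457/3·R3.
R4 ← R4 / (-1990/81).
R1 ← R1 − 8·R4.
R2 ← R2 − 50/9·R4.
R3 ← R3 + 4/27·R4.
Reading off the reduced rows gives x_1 = -1, x_2 = -5, x_3 = 2, x_4 = 6.

x_1 = -1, x_2 = -5, x_3 = 2, x_4 = 6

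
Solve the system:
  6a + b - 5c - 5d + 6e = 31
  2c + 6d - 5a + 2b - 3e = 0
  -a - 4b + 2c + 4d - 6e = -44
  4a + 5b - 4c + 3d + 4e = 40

infinitely many solutions

Row-reduce:
R1 ← R1 / (6).
R2 ← R2 + 5·R1.
R3 ← R3 + 1·R1.
R4 ← R4 − 4·R1.
R2 ← R2 / (17/6).
R1 ← R1 − 1/6·R2.
R3 ← R3 + 23/6·R2.
R4 ← R4 − 13/3·R2.
R3 ← R3 / (-30/17).
R1 ← R1 + 12/17·R3.
R2 ← R2 + 13/17·R3.
R4 ← R4 − 45/17·R3.
R4 ← R4 / (12).
R1 ← R1 + 16/5·R4.
R2 ← R2 + 9/5·R4.
R3 ← R3 + 16/5·R4.
Rank is 4 with 5 unknowns, leaving e free.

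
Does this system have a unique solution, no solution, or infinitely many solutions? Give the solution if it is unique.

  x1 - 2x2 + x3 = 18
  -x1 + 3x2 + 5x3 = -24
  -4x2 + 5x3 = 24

Row-reduce the augmented matrix:
R2 ← R2 + 1·R1.
R1 ← R1 + 2·R2.
R3 ← R3 + 4·R2.
R3 ← R3 / (29).
R1 ← R1 − 13·R3.
R2 ← R2 − 6·R3.
Reading off the reduced rows gives x1 = 6, x2 = -6, x3 = 0.

x1 = 6, x2 = -6, x3 = 0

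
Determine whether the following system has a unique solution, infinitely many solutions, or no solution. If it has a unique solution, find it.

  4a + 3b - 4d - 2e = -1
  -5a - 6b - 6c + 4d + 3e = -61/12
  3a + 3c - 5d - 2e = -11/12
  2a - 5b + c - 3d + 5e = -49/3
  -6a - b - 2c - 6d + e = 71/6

a = -9/4, b = 4/3, c = 1/2, d = -1/3, e = -4/3

Row-reduce the augmented matrix:
R1 ← R1 / (4).
R2 ← R2 + 5·R1.
R3 ← R3 − 3·R1.
R4 ← R4 − 2·R1.
R5 ← R5 + 6·R1.
R2 ← R2 / (-9/4).
R1 ← R1 − 3/4·R2.
R3 ← R3 + 9/4·R2.
R4 ← R4 + 13/2·R2.
R5 ← R5 − 7/2·R2.
R3 ← R3 / (9).
R1 ← R1 + 2·R3.
R2 ← R2 − 8/3·R3.
R4 ← R4 − 55/3·R3.
R5 ← R5 + 34/3·R3.
R4 ← R4 / (106/27).
R1 ← R1 + 14/9·R4.
R2 ← R2 − 20/27·R4.
R3 ← R3 + 1/9·R4.
R5 ← R5 + 400/27·R4.
R5 ← R5 / (1187/53).
R1 ← R1 − 109/53·R5.
R2 ← R2 + 62/53·R5.
R3 ← R3 − 4/53·R5.
R4 ← R4 − 89/53·R5.
Reading off the reduced rows gives a = -9/4, b = 4/3, c = 1/2, d = -1/3, e = -4/3.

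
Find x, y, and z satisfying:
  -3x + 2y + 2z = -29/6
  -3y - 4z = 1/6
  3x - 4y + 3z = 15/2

x = 3/2, y = -1/2, z = 1/3

Row-reduce the augmented matrix:
R1 ← R1 / (-3).
R3 ← R3 − 3·R1.
R2 ← R2 / (-3).
R1 ← R1 + 2/3·R2.
R3 ← R3 + 2·R2.
R3 ← R3 / (23/3).
R1 ← R1 − 2/9·R3.
R2 ← R2 − 4/3·R3.
Reading off the reduced rows gives x = 3/2, y = -1/2, z = 1/3.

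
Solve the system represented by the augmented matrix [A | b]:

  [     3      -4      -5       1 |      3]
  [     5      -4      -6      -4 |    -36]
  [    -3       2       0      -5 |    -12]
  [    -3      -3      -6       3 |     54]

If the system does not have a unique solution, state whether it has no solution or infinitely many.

Row-reduce the augmented matrix:
R1 ← R1 / (3).
R2 ← R2 − 5·R1.
R3 ← R3 + 3·R1.
R4 ← R4 + 3·R1.
R2 ← R2 / (8/3).
R1 ← R1 + 4/3·R2.
R3 ← R3 + 2·R2.
R4 ← R4 + 7·R2.
R3 ← R3 / (-13/4).
R1 ← R1 + 1/2·R3.
R2 ← R2 − 7/8·R3.
R4 ← R4 + 39/8·R3.
R4 ← R4 / (3/2).
R1 ← R1 + 16/13·R4.
R2 ← R2 + 113/26·R4.
R3 ← R3 − 33/13·R4.
Reading off the reduced rows gives x_1 = -6, x_2 = 0, x_3 = -3, x_4 = 6.

x_1 = -6, x_2 = 0, x_3 = -3, x_4 = 6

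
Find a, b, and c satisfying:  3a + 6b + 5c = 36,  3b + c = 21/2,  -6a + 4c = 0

a = 2, b = 5/2, c = 3

Row-reduce the augmented matrix:
R1 ← R1 / (3).
R3 ← R3 + 6·R1.
R2 ← R2 / (3).
R1 ← R1 − 2·R2.
R3 ← R3 − 12·R2.
R3 ← R3 / (10).
R1 ← R1 − 1·R3.
R2 ← R2 − 1/3·R3.
Reading off the reduced rows gives a = 2, b = 5/2, c = 3.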